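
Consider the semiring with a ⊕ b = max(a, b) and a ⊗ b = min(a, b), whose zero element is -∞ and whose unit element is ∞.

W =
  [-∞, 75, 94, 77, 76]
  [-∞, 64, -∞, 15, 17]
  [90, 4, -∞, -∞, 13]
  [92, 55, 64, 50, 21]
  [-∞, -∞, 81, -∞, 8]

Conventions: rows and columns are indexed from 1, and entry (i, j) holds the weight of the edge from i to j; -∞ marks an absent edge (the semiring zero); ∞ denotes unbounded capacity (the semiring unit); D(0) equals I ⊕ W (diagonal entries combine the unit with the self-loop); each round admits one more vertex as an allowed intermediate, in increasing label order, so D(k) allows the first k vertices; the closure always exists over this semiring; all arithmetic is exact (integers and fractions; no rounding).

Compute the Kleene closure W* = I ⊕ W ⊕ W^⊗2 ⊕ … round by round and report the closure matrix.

D(0):
  [∞, 75, 94, 77, 76]
  [-∞, ∞, -∞, 15, 17]
  [90, 4, ∞, -∞, 13]
  [92, 55, 64, ∞, 21]
  [-∞, -∞, 81, -∞, ∞]
D(1):
  [∞, 75, 94, 77, 76]
  [-∞, ∞, -∞, 15, 17]
  [90, 75, ∞, 77, 76]
  [92, 75, 92, ∞, 76]
  [-∞, -∞, 81, -∞, ∞]
D(2):
  [∞, 75, 94, 77, 76]
  [-∞, ∞, -∞, 15, 17]
  [90, 75, ∞, 77, 76]
  [92, 75, 92, ∞, 76]
  [-∞, -∞, 81, -∞, ∞]
D(3):
  [∞, 75, 94, 77, 76]
  [-∞, ∞, -∞, 15, 17]
  [90, 75, ∞, 77, 76]
  [92, 75, 92, ∞, 76]
  [81, 75, 81, 77, ∞]
D(4):
  [∞, 75, 94, 77, 76]
  [15, ∞, 15, 15, 17]
  [90, 75, ∞, 77, 76]
  [92, 75, 92, ∞, 76]
  [81, 75, 81, 77, ∞]
D(5):
  [∞, 75, 94, 77, 76]
  [17, ∞, 17, 17, 17]
  [90, 75, ∞, 77, 76]
  [92, 75, 92, ∞, 76]
  [81, 75, 81, 77, ∞]
Answer: W* = [[∞, 75, 94, 77, 76], [17, ∞, 17, 17, 17], [90, 75, ∞, 77, 76], [92, 75, 92, ∞, 76], [81, 75, 81, 77, ∞]]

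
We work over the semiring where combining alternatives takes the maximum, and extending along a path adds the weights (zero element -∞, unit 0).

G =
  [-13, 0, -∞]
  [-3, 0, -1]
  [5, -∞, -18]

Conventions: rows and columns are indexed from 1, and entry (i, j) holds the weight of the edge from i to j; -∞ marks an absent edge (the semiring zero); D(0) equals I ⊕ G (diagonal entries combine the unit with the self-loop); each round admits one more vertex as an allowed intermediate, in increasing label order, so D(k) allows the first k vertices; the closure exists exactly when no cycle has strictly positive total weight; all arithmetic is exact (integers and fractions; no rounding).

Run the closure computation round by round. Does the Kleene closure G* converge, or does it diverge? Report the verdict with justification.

D(0):
  [0, 0, -∞]
  [-3, 0, -1]
  [5, -∞, 0]
D(1):
  [0, 0, -∞]
  [-3, 0, -1]
  [5, 5, 0]
Detection: at round 2, diagonal entry (3, 3) turns strictly positive.
Key observation: the cycle 3->1->2->3 has total weight 5 + 0 + (-1), which is strictly positive.
Answer: DIVERGES — positive cycle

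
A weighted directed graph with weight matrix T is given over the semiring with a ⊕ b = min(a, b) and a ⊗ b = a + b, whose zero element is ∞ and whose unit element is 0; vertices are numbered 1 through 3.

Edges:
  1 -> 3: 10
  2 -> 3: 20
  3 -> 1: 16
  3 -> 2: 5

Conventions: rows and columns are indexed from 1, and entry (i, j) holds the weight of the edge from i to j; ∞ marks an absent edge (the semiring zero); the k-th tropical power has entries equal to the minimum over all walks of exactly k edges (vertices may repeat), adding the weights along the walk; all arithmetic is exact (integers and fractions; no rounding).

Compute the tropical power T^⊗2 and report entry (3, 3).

T^⊗2:
  [26, 15, ∞]
  [36, 25, ∞]
  [∞, ∞, 25]
Key observation: the optimum is the walk 3->2->3, with weight 5 + 20 = 25.
Optimal value attained by: walk 3->2->3.
Answer: (T^⊗2)[3][3] = 25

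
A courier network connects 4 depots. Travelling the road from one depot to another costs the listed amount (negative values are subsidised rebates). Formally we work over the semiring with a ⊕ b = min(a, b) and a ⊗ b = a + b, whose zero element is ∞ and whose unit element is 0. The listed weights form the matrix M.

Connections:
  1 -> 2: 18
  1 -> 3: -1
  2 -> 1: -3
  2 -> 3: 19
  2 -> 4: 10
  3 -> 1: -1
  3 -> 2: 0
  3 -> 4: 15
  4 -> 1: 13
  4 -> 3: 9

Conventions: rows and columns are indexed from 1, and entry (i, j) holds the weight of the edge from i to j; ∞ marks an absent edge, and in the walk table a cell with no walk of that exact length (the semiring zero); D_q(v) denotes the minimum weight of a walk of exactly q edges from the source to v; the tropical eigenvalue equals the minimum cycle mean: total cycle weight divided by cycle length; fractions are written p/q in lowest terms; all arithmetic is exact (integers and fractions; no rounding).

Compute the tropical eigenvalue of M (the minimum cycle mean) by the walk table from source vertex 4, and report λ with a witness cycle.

q=0: [∞, ∞, ∞, 0]
q=1: [13, ∞, 9, ∞]
q=2: [8, 9, 12, 24]
q=3: [6, 12, 7, 19]
q=4: [6, 7, 5, 22]
Optimal cycle mean attained by: cycle 1->3->2->1, total (-1) + 0 + (-3), length 3.
Answer: λ = -4/3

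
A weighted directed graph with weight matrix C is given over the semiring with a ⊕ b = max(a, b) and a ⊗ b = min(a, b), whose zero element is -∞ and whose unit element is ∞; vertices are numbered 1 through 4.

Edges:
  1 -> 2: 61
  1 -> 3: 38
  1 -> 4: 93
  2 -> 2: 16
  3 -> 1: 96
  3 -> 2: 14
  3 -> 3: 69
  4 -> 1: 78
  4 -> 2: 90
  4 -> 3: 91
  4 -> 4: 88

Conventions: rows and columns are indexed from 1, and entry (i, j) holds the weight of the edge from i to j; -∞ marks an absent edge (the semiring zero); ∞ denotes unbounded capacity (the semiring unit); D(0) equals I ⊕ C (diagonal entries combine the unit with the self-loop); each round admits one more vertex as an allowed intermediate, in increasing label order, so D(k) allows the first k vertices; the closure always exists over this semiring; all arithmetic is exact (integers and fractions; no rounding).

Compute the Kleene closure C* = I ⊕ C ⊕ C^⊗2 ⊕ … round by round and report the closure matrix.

D(0):
  [∞, 61, 38, 93]
  [-∞, ∞, -∞, -∞]
  [96, 14, ∞, -∞]
  [78, 90, 91, ∞]
D(1):
  [∞, 61, 38, 93]
  [-∞, ∞, -∞, -∞]
  [96, 61, ∞, 93]
  [78, 90, 91, ∞]
D(2):
  [∞, 61, 38, 93]
  [-∞, ∞, -∞, -∞]
  [96, 61, ∞, 93]
  [78, 90, 91, ∞]
D(3):
  [∞, 61, 38, 93]
  [-∞, ∞, -∞, -∞]
  [96, 61, ∞, 93]
  [91, 90, 91, ∞]
D(4):
  [∞, 90, 91, 93]
  [-∞, ∞, -∞, -∞]
  [96, 90, ∞, 93]
  [91, 90, 91, ∞]
Answer: C* = [[∞, 90, 91, 93], [-∞, ∞, -∞, -∞], [96, 90, ∞, 93], [91, 90, 91, ∞]]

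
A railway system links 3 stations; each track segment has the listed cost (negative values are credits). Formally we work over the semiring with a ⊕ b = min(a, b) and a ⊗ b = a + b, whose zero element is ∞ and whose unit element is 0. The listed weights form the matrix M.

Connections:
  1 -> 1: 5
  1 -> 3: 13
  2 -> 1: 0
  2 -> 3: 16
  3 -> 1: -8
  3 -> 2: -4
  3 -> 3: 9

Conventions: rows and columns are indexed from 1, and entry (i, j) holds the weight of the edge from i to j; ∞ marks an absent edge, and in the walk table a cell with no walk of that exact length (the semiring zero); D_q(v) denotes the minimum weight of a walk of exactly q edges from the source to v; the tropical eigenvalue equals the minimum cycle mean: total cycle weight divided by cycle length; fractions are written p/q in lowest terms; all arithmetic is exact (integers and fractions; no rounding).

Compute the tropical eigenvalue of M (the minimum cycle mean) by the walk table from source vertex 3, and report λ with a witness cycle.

q=0: [∞, ∞, 0]
q=1: [-8, -4, 9]
q=2: [-4, 5, 5]
q=3: [-3, 1, 9]
Optimal cycle mean attained by: cycle 1->3->1, total 13 + (-8), length 2.
Answer: λ = 5/2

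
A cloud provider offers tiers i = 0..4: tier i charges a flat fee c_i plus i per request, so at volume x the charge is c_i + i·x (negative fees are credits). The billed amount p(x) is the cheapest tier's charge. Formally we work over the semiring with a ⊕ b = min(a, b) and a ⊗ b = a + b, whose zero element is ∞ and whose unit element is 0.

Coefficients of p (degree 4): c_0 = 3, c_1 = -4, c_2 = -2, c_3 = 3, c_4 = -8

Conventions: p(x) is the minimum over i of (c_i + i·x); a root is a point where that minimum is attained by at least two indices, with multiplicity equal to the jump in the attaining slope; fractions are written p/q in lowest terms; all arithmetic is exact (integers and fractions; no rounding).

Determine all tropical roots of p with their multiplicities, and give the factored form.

hull edge (i=0, c=3) to (i=1, c=-4): slope -7, span 1
hull edge (i=1, c=-4) to (i=4, c=-8): slope -4/3, span 3
Factored form: p(x) = -8 ⊗ (x ⊕ 4/3) ⊗ (x ⊕ 4/3) ⊗ (x ⊕ 4/3) ⊗ (x ⊕ 7)
Answer: roots = 4/3 (mult 3), 7 (mult 1)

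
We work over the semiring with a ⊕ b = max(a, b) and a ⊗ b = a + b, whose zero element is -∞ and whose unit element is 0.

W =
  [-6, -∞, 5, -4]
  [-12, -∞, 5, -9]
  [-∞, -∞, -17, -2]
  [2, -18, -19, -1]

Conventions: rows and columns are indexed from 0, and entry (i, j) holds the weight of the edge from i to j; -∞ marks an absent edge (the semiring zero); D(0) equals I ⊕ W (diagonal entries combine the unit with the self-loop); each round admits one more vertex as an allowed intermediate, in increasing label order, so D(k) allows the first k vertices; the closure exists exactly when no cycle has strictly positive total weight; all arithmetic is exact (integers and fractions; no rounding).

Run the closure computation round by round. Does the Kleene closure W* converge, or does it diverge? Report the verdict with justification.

D(0):
  [0, -∞, 5, -4]
  [-12, 0, 5, -9]
  [-∞, -∞, 0, -2]
  [2, -18, -19, 0]
D(1):
  [0, -∞, 5, -4]
  [-12, 0, 5, -9]
  [-∞, -∞, 0, -2]
  [2, -18, 7, 0]
D(2):
  [0, -∞, 5, -4]
  [-12, 0, 5, -9]
  [-∞, -∞, 0, -2]
  [2, -18, 7, 0]
Detection: at round 3, diagonal entry (3, 3) turns strictly positive.
Key observation: the cycle 3->0->2->3 has total weight 2 + 5 + (-2), which is strictly positive.
Answer: DIVERGES — positive cycle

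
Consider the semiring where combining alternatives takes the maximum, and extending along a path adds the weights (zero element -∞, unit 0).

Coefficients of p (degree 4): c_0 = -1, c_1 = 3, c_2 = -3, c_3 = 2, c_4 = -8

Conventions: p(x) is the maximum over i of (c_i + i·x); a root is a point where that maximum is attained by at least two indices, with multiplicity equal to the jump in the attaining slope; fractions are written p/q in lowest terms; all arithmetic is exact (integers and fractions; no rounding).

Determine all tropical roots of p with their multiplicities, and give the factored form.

hull edge (i=0, c=-1) to (i=1, c=3): slope 4, span 1
hull edge (i=1, c=3) to (i=3, c=2): slope -1/2, span 2
hull edge (i=3, c=2) to (i=4, c=-8): slope -10, span 1
Factored form: p(x) = -8 ⊗ (x ⊕ (-4)) ⊗ (x ⊕ 1/2) ⊗ (x ⊕ 1/2) ⊗ (x ⊕ 10)
Answer: roots = -4 (mult 1), 1/2 (mult 2), 10 (mult 1)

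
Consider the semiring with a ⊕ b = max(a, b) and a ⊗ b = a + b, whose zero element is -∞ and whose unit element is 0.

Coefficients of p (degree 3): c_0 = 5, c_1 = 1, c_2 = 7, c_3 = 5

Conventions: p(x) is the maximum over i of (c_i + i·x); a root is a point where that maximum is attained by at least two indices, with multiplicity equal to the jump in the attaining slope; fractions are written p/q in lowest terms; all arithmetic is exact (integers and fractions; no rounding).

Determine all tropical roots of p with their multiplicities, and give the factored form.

hull edge (i=0, c=5) to (i=2, c=7): slope 1, span 2
hull edge (i=2, c=7) to (i=3, c=5): slope -2, span 1
Factored form: p(x) = 5 ⊗ (x ⊕ (-1)) ⊗ (x ⊕ (-1)) ⊗ (x ⊕ 2)
Answer: roots = -1 (mult 2), 2 (mult 1)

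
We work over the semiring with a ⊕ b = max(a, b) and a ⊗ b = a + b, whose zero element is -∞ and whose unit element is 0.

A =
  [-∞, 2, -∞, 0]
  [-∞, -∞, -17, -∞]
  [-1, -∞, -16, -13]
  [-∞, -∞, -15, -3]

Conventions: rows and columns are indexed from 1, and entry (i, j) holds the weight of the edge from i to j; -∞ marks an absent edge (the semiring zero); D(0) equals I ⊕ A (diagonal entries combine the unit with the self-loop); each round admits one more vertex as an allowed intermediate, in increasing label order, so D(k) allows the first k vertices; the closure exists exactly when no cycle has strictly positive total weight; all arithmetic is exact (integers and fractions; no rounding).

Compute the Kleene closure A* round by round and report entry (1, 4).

D(0):
  [0, 2, -∞, 0]
  [-∞, 0, -17, -∞]
  [-1, -∞, 0, -13]
  [-∞, -∞, -15, 0]
D(1):
  [0, 2, -∞, 0]
  [-∞, 0, -17, -∞]
  [-1, 1, 0, -1]
  [-∞, -∞, -15, 0]
D(2):
  [0, 2, -15, 0]
  [-∞, 0, -17, -∞]
  [-1, 1, 0, -1]
  [-∞, -∞, -15, 0]
D(3):
  [0, 2, -15, 0]
  [-18, 0, -17, -18]
  [-1, 1, 0, -1]
  [-16, -14, -15, 0]
D(4):
  [0, 2, -15, 0]
  [-18, 0, -17, -18]
  [-1, 1, 0, -1]
  [-16, -14, -15, 0]
Answer: A*[1][4] = 0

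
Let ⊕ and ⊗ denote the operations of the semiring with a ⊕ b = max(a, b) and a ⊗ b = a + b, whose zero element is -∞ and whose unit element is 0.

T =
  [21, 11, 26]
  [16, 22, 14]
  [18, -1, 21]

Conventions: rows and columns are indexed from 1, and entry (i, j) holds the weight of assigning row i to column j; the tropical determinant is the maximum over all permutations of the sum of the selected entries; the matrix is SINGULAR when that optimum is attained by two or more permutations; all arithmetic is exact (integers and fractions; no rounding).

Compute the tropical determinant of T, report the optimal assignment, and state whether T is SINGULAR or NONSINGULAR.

σ = (1, 2, 3): 21 + 22 + 21 = 64
σ = (1, 3, 2): 21 + 14 + (-1) = 34
σ = (2, 1, 3): 11 + 16 + 21 = 48
σ = (2, 3, 1): 11 + 14 + 18 = 43
σ = (3, 1, 2): 26 + 16 + (-1) = 41
σ = (3, 2, 1): 26 + 22 + 18 = 66
Optimal value attained by: σ = (3, 2, 1).
Answer: det⊕(T) = 66; verdict: NONSINGULAR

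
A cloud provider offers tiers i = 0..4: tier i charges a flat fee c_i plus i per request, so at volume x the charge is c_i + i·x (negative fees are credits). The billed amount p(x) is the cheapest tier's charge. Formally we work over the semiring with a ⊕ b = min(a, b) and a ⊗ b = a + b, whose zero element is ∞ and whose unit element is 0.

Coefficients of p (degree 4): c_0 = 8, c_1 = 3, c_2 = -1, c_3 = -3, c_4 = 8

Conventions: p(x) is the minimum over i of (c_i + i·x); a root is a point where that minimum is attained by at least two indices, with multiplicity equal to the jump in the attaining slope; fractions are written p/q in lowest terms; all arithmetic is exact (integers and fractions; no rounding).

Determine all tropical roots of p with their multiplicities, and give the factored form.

hull edge (i=0, c=8) to (i=1, c=3): slope -5, span 1
hull edge (i=1, c=3) to (i=2, c=-1): slope -4, span 1
hull edge (i=2, c=-1) to (i=3, c=-3): slope -2, span 1
hull edge (i=3, c=-3) to (i=4, c=8): slope 11, span 1
Factored form: p(x) = 8 ⊗ (x ⊕ (-11)) ⊗ (x ⊕ 2) ⊗ (x ⊕ 4) ⊗ (x ⊕ 5)
Answer: roots = -11 (mult 1), 2 (mult 1), 4 (mult 1), 5 (mult 1)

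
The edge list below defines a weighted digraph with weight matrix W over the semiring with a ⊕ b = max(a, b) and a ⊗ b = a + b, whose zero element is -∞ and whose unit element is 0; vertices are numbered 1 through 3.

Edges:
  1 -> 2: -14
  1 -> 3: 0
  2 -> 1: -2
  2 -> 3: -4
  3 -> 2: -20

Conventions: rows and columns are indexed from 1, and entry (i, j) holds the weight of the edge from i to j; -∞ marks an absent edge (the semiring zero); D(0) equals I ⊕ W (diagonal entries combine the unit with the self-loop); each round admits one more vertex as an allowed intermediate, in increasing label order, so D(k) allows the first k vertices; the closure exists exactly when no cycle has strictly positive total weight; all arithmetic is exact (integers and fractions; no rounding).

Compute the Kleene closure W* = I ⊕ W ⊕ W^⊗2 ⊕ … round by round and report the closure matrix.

D(0):
  [0, -14, 0]
  [-2, 0, -4]
  [-∞, -20, 0]
D(1):
  [0, -14, 0]
  [-2, 0, -2]
  [-∞, -20, 0]
D(2):
  [0, -14, 0]
  [-2, 0, -2]
  [-22, -20, 0]
D(3):
  [0, -14, 0]
  [-2, 0, -2]
  [-22, -20, 0]
Answer: W* = [[0, -14, 0], [-2, 0, -2], [-22, -20, 0]]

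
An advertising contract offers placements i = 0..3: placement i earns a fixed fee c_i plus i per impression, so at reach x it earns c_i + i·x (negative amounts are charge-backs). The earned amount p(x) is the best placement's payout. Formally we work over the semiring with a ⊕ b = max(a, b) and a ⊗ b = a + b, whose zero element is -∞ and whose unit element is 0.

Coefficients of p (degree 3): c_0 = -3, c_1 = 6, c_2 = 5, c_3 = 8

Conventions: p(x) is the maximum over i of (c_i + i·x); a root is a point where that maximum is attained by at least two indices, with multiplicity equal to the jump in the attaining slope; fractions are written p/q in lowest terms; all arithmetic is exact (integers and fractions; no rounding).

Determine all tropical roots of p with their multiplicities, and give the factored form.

hull edge (i=0, c=-3) to (i=1, c=6): slope 9, span 1
hull edge (i=1, c=6) to (i=3, c=8): slope 1, span 2
Factored form: p(x) = 8 ⊗ (x ⊕ (-9)) ⊗ (x ⊕ (-1)) ⊗ (x ⊕ (-1))
Answer: roots = -9 (mult 1), -1 (mult 2)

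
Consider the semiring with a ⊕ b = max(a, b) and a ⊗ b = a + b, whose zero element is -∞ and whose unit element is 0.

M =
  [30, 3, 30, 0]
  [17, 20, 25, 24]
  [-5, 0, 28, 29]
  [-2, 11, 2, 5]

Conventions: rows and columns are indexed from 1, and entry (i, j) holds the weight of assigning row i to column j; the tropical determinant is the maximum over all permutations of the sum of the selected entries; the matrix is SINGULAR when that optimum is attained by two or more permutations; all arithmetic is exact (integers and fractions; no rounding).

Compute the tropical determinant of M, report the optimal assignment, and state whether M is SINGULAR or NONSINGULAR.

σ = (1, 2, 3, 4): 30 + 20 + 28 + 5 = 83
σ = (1, 2, 4, 3): 30 + 20 + 29 + 2 = 81
σ = (1, 3, 2, 4): 30 + 25 + 0 + 5 = 60
σ = (1, 3, 4, 2): 30 + 25 + 29 + 11 = 95
σ = (1, 4, 2, 3): 30 + 24 + 0 + 2 = 56
σ = (1, 4, 3, 2): 30 + 24 + 28 + 11 = 93
σ = (2, 1, 3, 4): 3 + 17 + 28 + 5 = 53
σ = (2, 1, 4, 3): 3 + 17 + 29 + 2 = 51
σ = (2, 3, 1, 4): 3 + 25 + (-5) + 5 = 28
σ = (2, 3, 4, 1): 3 + 25 + 29 + (-2) = 55
σ = (2, 4, 1, 3): 3 + 24 + (-5) + 2 = 24
σ = (2, 4, 3, 1): 3 + 24 + 28 + (-2) = 53
σ = (3, 1, 2, 4): 30 + 17 + 0 + 5 = 52
σ = (3, 1, 4, 2): 30 + 17 + 29 + 11 = 87
σ = (3, 2, 1, 4): 30 + 20 + (-5) + 5 = 50
σ = (3, 2, 4, 1): 30 + 20 + 29 + (-2) = 77
σ = (3, 4, 1, 2): 30 + 24 + (-5) + 11 = 60
σ = (3, 4, 2, 1): 30 + 24 + 0 + (-2) = 52
σ = (4, 1, 2, 3): 0 + 17 + 0 + 2 = 19
σ = (4, 1, 3, 2): 0 + 17 + 28 + 11 = 56
σ = (4, 2, 1, 3): 0 + 20 + (-5) + 2 = 17
σ = (4, 2, 3, 1): 0 + 20 + 28 + (-2) = 46
σ = (4, 3, 1, 2): 0 + 25 + (-5) + 11 = 31
σ = (4, 3, 2, 1): 0 + 25 + 0 + (-2) = 23
Optimal value attained by: σ = (1, 3, 4, 2).
Answer: det⊕(M) = 95; verdict: NONSINGULAR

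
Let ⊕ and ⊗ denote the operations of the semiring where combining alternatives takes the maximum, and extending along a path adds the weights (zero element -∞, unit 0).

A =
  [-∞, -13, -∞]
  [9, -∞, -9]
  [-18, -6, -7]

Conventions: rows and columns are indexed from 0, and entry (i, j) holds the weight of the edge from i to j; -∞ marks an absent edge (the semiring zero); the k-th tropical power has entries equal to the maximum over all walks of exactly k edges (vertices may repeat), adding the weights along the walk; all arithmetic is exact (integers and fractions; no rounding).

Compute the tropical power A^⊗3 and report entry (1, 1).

A^⊗2:
  [-4, -∞, -22]
  [-27, -4, -16]
  [3, -13, -14]
A^⊗3:
  [-40, -17, -29]
  [5, -22, -13]
  [-4, -10, -21]
Key observation: the optimum is the walk 1->2->2->1, with weight (-9) + (-7) + (-6) = -22.
Optimal value attained by: walk 1->2->2->1.
Answer: (A^⊗3)[1][1] = -22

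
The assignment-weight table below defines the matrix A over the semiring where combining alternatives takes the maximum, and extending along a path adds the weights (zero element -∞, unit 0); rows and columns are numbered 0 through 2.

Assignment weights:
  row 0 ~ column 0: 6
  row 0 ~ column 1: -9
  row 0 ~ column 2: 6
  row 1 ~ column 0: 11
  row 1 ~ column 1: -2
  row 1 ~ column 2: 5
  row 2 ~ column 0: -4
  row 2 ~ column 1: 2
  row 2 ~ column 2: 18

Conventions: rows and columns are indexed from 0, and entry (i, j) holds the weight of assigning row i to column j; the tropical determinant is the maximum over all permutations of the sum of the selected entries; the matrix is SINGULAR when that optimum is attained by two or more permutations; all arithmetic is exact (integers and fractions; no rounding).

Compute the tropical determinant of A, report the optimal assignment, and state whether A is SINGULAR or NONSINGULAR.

σ = (0, 1, 2): 6 + (-2) + 18 = 22
σ = (0, 2, 1): 6 + 5 + 2 = 13
σ = (1, 0, 2): (-9) + 11 + 18 = 20
σ = (1, 2, 0): (-9) + 5 + (-4) = -8
σ = (2, 0, 1): 6 + 11 + 2 = 19
σ = (2, 1, 0): 6 + (-2) + (-4) = 0
Optimal value attained by: σ = (0, 1, 2).
Answer: det⊕(A) = 22; verdict: NONSINGULAR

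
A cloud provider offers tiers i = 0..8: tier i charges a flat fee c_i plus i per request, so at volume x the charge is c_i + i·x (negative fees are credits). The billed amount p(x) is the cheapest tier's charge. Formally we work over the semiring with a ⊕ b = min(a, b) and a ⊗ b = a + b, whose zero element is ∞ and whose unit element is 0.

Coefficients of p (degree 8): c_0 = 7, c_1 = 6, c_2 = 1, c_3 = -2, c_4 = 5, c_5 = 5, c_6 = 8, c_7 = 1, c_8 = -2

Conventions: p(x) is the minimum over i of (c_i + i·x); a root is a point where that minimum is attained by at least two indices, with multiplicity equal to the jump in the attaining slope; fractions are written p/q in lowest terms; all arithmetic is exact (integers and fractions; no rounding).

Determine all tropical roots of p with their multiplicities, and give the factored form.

hull edge (i=0, c=7) to (i=3, c=-2): slope -3, span 3
hull edge (i=3, c=-2) to (i=8, c=-2): slope 0, span 5
Factored form: p(x) = -2 ⊗ (x ⊕ 0) ⊗ (x ⊕ 0) ⊗ (x ⊕ 0) ⊗ (x ⊕ 0) ⊗ (x ⊕ 0) ⊗ (x ⊕ 3) ⊗ (x ⊕ 3) ⊗ (x ⊕ 3)
Answer: roots = 0 (mult 5), 3 (mult 3)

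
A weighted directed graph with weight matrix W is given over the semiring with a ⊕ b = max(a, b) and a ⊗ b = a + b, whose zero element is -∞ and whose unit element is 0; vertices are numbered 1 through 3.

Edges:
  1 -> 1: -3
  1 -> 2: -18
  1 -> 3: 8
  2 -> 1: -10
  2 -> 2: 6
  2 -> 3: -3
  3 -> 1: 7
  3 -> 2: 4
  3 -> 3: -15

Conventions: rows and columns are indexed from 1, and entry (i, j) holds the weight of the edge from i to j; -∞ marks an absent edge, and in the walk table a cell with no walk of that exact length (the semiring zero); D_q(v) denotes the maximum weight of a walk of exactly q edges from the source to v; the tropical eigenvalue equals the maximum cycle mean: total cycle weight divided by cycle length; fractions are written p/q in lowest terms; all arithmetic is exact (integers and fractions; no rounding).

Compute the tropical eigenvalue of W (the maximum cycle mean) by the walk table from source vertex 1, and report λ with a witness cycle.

q=0: [0, -∞, -∞]
q=1: [-3, -18, 8]
q=2: [15, 12, 5]
q=3: [12, 18, 23]
Optimal cycle mean attained by: cycle 1->3->1, total 8 + 7, length 2.
Answer: λ = 15/2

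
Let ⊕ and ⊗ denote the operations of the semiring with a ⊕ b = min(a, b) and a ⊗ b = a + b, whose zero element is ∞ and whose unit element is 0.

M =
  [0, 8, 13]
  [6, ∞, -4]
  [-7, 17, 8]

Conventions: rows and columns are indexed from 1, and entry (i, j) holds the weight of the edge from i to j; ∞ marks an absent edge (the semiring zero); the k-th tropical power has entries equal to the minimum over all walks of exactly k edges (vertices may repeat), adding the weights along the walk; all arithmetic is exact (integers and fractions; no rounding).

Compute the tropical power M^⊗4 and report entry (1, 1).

M^⊗2:
  [0, 8, 4]
  [-11, 13, 4]
  [-7, 1, 6]
M^⊗3:
  [-3, 8, 4]
  [-11, -3, 2]
  [-7, 1, -3]
M^⊗4:
  [-3, 5, 4]
  [-11, -3, -7]
  [-10, 1, -3]
Key observation: the optimum is the walk 1->1->2->3->1, with weight 0 + 8 + (-4) + (-7) = -3.
Optimal value attained by: walk 1->1->2->3->1.
Answer: (M^⊗4)[1][1] = -3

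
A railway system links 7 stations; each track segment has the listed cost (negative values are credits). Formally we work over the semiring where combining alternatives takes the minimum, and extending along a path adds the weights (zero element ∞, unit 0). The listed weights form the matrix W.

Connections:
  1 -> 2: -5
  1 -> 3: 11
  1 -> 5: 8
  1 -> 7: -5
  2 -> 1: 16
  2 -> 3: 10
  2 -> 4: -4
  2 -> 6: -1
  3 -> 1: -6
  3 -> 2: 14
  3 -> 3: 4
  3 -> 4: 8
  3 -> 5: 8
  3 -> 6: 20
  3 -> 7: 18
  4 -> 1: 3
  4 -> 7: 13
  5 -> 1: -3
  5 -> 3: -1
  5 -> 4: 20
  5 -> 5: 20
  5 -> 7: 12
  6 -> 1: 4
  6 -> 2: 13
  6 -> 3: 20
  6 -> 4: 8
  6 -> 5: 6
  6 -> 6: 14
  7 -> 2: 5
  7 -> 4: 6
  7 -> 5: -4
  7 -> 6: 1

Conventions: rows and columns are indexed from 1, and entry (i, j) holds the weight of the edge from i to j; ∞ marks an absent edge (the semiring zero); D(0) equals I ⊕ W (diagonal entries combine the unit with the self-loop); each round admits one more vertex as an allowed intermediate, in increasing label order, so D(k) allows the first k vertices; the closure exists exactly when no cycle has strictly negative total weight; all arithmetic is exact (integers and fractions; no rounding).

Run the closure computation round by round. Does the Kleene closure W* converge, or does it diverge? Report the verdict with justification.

D(0):
  [0, -5, 11, ∞, 8, ∞, -5]
  [16, 0, 10, -4, ∞, -1, ∞]
  [-6, 14, 0, 8, 8, 20, 18]
  [3, ∞, ∞, 0, ∞, ∞, 13]
  [-3, ∞, -1, 20, 0, ∞, 12]
  [4, 13, 20, 8, 6, 0, ∞]
  [∞, 5, ∞, 6, -4, 1, 0]
D(1):
  [0, -5, 11, ∞, 8, ∞, -5]
  [16, 0, 10, -4, 24, -1, 11]
  [-6, -11, 0, 8, 2, 20, -11]
  [3, -2, 14, 0, 11, ∞, -2]
  [-3, -8, -1, 20, 0, ∞, -8]
  [4, -1, 15, 8, 6, 0, -1]
  [∞, 5, ∞, 6, -4, 1, 0]
Detection: at round 2, diagonal entry (3, 3) turns strictly negative.
Key observation: the cycle 3->1->2->3 has total weight (-6) + (-5) + 10, which is strictly negative.
Answer: DIVERGES — negative cycle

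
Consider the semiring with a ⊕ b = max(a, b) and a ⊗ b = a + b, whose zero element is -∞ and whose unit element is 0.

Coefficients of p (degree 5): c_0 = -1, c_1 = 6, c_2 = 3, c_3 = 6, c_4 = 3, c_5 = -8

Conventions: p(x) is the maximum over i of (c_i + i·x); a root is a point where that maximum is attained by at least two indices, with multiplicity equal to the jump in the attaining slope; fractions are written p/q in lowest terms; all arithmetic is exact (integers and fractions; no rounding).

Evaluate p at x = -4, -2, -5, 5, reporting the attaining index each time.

p(-4) = max(-1+0·(-4)=-1, 6+1·(-4)=2, 3+2·(-4)=-5, 6+3·(-4)=-6, 3+4·(-4)=-13, -8+5·(-4)=-28) = 2 (attained by i=1)
p(-2) = max(-1+0·(-2)=-1, 6+1·(-2)=4, 3+2·(-2)=-1, 6+3·(-2)=0, 3+4·(-2)=-5, -8+5·(-2)=-18) = 4 (attained by i=1)
p(-5) = max(-1+0·(-5)=-1, 6+1·(-5)=1, 3+2·(-5)=-7, 6+3·(-5)=-9, 3+4·(-5)=-17, -8+5·(-5)=-33) = 1 (attained by i=1)
p(5) = max(-1+0·5=-1, 6+1·5=11, 3+2·5=13, 6+3·5=21, 3+4·5=23, -8+5·5=17) = 23 (attained by i=4)
Answer: p(-4) = 2; p(-2) = 4; p(-5) = 1; p(5) = 23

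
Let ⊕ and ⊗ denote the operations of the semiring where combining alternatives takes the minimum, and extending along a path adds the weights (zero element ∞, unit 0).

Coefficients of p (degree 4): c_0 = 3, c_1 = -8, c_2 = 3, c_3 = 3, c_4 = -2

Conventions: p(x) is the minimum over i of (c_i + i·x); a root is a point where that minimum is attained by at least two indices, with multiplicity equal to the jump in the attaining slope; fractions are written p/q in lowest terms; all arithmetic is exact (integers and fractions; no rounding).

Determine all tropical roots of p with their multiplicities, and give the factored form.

hull edge (i=0, c=3) to (i=1, c=-8): slope -11, span 1
hull edge (i=1, c=-8) to (i=4, c=-2): slope 2, span 3
Factored form: p(x) = -2 ⊗ (x ⊕ (-2)) ⊗ (x ⊕ (-2)) ⊗ (x ⊕ (-2)) ⊗ (x ⊕ 11)
Answer: roots = -2 (mult 3), 11 (mult 1)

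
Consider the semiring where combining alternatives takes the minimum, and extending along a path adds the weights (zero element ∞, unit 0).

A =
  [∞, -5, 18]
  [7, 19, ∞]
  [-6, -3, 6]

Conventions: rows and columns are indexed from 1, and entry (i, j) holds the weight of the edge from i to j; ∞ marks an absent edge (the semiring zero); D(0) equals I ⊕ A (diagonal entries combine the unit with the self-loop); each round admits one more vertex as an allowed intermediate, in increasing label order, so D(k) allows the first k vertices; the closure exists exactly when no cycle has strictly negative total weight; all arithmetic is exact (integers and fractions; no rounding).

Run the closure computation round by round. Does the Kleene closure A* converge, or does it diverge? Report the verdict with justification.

D(0):
  [0, -5, 18]
  [7, 0, ∞]
  [-6, -3, 0]
D(1):
  [0, -5, 18]
  [7, 0, 25]
  [-6, -11, 0]
D(2):
  [0, -5, 18]
  [7, 0, 25]
  [-6, -11, 0]
D(3):
  [0, -5, 18]
  [7, 0, 25]
  [-6, -11, 0]
Key observation: every diagonal entry stays at the unit through all rounds, so no improving cycle exists.
Answer: CONVERGES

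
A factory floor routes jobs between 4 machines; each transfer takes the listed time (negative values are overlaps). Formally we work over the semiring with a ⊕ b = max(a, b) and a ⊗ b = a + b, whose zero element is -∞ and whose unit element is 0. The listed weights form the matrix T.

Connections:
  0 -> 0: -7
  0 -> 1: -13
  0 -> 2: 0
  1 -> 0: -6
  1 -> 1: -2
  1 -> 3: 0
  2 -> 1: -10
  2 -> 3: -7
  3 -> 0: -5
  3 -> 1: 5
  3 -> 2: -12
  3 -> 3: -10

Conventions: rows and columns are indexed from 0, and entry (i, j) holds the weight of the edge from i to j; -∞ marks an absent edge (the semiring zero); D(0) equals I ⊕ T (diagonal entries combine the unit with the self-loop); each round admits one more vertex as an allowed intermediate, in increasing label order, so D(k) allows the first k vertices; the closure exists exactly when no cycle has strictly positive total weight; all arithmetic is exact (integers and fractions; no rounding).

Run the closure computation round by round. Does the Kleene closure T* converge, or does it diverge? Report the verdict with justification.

D(0):
  [0, -13, 0, -∞]
  [-6, 0, -∞, 0]
  [-∞, -10, 0, -7]
  [-5, 5, -12, 0]
D(1):
  [0, -13, 0, -∞]
  [-6, 0, -6, 0]
  [-∞, -10, 0, -7]
  [-5, 5, -5, 0]
Detection: at round 2, diagonal entry (3, 3) turns strictly positive.
Key observation: the cycle 3->1->3 has total weight 5 + 0, which is strictly positive.
Answer: DIVERGES — positive cycle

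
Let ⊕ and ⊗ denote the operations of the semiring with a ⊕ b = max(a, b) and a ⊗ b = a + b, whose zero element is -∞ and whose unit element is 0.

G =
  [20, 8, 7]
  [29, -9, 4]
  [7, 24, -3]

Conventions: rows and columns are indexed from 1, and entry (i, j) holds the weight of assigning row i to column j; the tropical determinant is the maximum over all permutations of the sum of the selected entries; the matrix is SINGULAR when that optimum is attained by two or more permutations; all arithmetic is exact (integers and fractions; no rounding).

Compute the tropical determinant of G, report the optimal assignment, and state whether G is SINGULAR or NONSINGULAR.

σ = (1, 2, 3): 20 + (-9) + (-3) = 8
σ = (1, 3, 2): 20 + 4 + 24 = 48
σ = (2, 1, 3): 8 + 29 + (-3) = 34
σ = (2, 3, 1): 8 + 4 + 7 = 19
σ = (3, 1, 2): 7 + 29 + 24 = 60
σ = (3, 2, 1): 7 + (-9) + 7 = 5
Optimal value attained by: σ = (3, 1, 2).
Answer: det⊕(G) = 60; verdict: NONSINGULAR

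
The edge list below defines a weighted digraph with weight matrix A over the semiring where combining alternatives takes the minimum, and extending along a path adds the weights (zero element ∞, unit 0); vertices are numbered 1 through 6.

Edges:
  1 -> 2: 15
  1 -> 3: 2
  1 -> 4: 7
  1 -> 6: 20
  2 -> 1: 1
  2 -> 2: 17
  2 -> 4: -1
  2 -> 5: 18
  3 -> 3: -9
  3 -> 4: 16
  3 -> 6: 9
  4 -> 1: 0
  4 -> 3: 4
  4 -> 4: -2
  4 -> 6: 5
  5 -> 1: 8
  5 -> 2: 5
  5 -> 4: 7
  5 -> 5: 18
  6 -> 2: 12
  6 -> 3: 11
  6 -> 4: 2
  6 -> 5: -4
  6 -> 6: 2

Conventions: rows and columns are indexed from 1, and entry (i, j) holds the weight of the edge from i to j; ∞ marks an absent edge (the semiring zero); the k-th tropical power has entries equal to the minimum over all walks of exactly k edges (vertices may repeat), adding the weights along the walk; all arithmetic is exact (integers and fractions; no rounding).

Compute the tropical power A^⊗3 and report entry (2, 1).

A^⊗2:
  [7, 32, -7, 5, 16, 11]
  [-1, 16, 3, -3, 35, 4]
  [16, 21, -18, 7, 5, 0]
  [-2, 15, -5, -4, 1, 3]
  [6, 22, 10, 4, 23, 12]
  [2, 1, 2, 0, -2, 4]
A^⊗3:
  [5, 21, -16, 3, 7, 2]
  [-3, 14, -6, -5, 0, 2]
  [7, 10, -27, -2, -4, -9]
  [-4, 6, -14, -6, -1, 1]
  [4, 21, 1, 2, 8, 9]
  [0, 3, -7, -2, 0, 5]
Key observation: the optimum is the walk 2->4->4->1, with weight (-1) + (-2) + 0 = -3.
Optimal value attained by: walk 2->4->4->1.
Answer: (A^⊗3)[2][1] = -3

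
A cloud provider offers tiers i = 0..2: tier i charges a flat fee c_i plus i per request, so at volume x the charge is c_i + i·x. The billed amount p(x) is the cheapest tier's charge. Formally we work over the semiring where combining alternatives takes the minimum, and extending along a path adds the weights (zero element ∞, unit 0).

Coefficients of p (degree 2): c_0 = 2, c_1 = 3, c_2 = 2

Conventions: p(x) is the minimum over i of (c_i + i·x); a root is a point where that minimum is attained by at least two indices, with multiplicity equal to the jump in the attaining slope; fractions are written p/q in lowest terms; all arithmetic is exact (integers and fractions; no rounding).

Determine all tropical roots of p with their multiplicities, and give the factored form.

hull edge (i=0, c=2) to (i=2, c=2): slope 0, span 2
Factored form: p(x) = 2 ⊗ (x ⊕ 0) ⊗ (x ⊕ 0)
Answer: roots = 0 (mult 2)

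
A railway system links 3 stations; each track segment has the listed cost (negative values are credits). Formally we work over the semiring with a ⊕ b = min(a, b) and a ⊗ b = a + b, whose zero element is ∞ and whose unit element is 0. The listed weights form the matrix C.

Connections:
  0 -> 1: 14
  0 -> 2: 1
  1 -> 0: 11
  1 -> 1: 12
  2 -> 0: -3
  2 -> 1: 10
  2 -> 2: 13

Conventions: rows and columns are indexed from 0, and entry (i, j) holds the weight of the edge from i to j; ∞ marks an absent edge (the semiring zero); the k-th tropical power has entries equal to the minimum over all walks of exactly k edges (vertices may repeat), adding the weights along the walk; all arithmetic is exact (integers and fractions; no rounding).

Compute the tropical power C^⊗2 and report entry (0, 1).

C^⊗2:
  [-2, 11, 14]
  [23, 24, 12]
  [10, 11, -2]
Key observation: the optimum is the walk 0->2->1, with weight 1 + 10 = 11.
Optimal value attained by: walk 0->2->1.
Answer: (C^⊗2)[0][1] = 11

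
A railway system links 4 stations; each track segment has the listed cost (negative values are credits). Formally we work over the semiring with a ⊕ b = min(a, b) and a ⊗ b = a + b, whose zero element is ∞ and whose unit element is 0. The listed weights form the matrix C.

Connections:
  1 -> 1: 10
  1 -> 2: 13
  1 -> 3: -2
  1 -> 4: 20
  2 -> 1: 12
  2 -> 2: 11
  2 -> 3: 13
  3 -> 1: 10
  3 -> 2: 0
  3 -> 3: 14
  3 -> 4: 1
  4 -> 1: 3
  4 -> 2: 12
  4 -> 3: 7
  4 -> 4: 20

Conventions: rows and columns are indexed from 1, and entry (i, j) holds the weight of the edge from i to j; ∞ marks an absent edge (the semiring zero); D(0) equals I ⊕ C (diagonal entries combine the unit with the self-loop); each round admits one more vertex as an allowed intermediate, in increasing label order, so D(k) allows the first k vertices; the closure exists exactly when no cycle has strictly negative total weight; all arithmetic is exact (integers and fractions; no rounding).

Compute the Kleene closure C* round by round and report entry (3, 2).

D(0):
  [0, 13, -2, 20]
  [12, 0, 13, ∞]
  [10, 0, 0, 1]
  [3, 12, 7, 0]
D(1):
  [0, 13, -2, 20]
  [12, 0, 10, 32]
  [10, 0, 0, 1]
  [3, 12, 1, 0]
D(2):
  [0, 13, -2, 20]
  [12, 0, 10, 32]
  [10, 0, 0, 1]
  [3, 12, 1, 0]
D(3):
  [0, -2, -2, -1]
  [12, 0, 10, 11]
  [10, 0, 0, 1]
  [3, 1, 1, 0]
D(4):
  [0, -2, -2, -1]
  [12, 0, 10, 11]
  [4, 0, 0, 1]
  [3, 1, 1, 0]
Answer: C*[3][2] = 0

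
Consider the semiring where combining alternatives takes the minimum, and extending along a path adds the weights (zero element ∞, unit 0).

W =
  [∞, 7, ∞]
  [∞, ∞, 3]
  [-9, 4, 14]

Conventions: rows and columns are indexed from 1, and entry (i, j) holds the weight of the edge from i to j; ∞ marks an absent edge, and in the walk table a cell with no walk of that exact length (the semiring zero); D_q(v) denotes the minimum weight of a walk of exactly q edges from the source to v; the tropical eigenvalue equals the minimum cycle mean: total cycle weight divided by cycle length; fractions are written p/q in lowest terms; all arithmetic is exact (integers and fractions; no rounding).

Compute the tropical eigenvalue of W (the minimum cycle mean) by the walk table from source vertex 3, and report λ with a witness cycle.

q=0: [∞, ∞, 0]
q=1: [-9, 4, 14]
q=2: [5, -2, 7]
q=3: [-2, 11, 1]
Optimal cycle mean attained by: cycle 1->2->3->1, total 7 + 3 + (-9), length 3.
Answer: λ = 1/3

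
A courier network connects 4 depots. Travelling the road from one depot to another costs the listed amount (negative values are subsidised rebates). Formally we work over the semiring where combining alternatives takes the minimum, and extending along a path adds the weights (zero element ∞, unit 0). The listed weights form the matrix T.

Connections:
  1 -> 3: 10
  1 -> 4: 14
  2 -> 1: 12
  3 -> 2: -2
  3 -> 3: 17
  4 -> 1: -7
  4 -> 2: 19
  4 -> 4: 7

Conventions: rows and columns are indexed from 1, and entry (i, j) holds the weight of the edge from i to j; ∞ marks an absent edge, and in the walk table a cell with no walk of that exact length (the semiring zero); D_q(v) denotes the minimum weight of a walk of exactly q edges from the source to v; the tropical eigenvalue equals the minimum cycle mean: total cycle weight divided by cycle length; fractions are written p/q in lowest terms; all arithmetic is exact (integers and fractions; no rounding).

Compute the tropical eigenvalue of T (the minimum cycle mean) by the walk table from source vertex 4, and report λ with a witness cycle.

q=0: [∞, ∞, ∞, 0]
q=1: [-7, 19, ∞, 7]
q=2: [0, 26, 3, 7]
q=3: [0, 1, 10, 14]
q=4: [7, 8, 10, 14]
Optimal cycle mean attained by: cycle 1->4->1, total 14 + (-7), length 2.
Answer: λ = 7/2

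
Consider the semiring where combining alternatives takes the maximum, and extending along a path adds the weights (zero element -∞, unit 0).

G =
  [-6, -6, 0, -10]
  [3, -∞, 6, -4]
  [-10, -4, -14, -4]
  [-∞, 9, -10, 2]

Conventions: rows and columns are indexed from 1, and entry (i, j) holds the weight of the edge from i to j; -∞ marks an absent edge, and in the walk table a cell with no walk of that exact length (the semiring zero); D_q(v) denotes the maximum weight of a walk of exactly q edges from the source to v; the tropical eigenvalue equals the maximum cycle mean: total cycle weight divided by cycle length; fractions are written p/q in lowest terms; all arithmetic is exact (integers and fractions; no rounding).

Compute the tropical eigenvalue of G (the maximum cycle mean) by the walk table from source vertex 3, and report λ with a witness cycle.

q=0: [-∞, -∞, 0, -∞]
q=1: [-10, -4, -14, -4]
q=2: [-1, 5, 2, -2]
q=3: [8, 7, 11, 1]
q=4: [10, 10, 13, 7]
Optimal cycle mean attained by: cycle 2->3->4->2, total 6 + (-4) + 9, length 3.
Answer: λ = 11/3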